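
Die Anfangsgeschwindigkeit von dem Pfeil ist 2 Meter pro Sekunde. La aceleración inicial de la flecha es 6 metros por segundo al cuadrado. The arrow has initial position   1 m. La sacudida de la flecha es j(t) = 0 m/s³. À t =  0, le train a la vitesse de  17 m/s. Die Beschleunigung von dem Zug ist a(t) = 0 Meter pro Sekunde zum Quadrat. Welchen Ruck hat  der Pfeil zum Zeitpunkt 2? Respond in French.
Nous avons le jerk j(t) = 0. En substituant t = 2: j(2) = 0.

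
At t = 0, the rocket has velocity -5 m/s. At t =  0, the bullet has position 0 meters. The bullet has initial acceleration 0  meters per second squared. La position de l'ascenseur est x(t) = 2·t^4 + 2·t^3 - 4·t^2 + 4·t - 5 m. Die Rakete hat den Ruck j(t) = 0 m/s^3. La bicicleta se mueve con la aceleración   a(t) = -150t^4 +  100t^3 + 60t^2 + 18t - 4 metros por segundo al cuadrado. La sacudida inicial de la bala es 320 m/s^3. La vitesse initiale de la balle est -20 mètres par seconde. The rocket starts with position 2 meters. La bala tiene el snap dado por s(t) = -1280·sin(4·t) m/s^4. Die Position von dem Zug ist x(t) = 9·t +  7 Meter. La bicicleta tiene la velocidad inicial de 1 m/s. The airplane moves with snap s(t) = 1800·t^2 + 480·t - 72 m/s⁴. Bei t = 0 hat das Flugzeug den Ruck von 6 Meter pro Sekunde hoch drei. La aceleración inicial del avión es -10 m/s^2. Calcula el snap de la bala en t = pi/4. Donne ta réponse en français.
De l'équation du snap s(t) = -1280·sin(4·t), nous substituons t = pi/4 pour obtenir s = 0.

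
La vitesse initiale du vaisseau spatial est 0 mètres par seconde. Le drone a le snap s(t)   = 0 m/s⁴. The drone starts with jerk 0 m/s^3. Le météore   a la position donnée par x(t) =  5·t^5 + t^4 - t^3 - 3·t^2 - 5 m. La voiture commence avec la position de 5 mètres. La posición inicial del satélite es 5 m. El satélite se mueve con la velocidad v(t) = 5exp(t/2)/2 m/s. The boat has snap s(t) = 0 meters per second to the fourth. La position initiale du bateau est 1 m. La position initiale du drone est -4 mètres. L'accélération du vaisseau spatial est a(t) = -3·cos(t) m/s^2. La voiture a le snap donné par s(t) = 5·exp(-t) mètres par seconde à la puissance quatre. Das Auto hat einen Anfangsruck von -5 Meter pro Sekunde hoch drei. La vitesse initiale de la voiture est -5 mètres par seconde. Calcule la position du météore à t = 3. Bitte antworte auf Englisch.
From the given position equation x(t) = 5·t^5 + t^4 - t^3 - 3·t^2 - 5, we substitute t = 3 to get x = 1237.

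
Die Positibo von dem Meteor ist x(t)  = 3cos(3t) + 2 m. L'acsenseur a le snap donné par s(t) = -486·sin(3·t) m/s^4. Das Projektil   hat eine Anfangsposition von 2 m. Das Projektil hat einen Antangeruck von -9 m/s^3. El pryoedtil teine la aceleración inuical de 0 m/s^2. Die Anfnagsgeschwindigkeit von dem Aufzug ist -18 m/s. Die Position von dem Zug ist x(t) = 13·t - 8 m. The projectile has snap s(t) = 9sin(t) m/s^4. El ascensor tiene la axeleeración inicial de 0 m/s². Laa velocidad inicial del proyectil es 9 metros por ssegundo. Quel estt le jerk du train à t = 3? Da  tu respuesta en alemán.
Wir müssen unsere Gleichung für die Position x(t) = 13·t - 8 3-mal ableiten. Mit d/dt von x(t) finden wir v(t) = 13. Mit d/dt von v(t) finden wir a(t) = 0. Durch Ableiten von der Beschleunigung erhalten wir den Ruck: j(t) = 0. Mit j(t) = 0 und Einsetzen von t = 3, finden wir j = 0.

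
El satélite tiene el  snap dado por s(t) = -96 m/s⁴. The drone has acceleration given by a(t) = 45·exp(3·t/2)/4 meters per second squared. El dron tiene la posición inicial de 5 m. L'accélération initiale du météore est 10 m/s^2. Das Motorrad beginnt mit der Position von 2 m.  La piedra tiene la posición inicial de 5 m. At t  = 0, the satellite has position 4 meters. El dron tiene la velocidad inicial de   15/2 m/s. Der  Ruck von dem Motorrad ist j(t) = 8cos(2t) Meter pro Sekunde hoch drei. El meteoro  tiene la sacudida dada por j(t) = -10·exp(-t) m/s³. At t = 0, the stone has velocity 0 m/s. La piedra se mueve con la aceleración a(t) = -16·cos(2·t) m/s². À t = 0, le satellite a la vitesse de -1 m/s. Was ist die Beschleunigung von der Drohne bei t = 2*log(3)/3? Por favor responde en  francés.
De l'équation de l'accélération a(t) = 45·exp(3·t/2)/4, nous substituons t = 2*log(3)/3 pour obtenir a = 135/4.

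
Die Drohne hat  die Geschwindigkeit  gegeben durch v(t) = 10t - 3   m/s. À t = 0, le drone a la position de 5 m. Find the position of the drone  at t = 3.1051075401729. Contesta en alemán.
Um dies zu lösen, müssen wir 1 Stammfunktion unserer Gleichung für die Geschwindigkeit v(t) = 10·t - 3 finden. Mit ∫v(t)dt und Anwendung von x(0) = 5, finden wir x(t) = 5·t^2 - 3·t + 5. Mit x(t) = 5·t^2 - 3·t + 5 und Einsetzen von t = 3.1051075401729, finden wir x = 43.8931415596743.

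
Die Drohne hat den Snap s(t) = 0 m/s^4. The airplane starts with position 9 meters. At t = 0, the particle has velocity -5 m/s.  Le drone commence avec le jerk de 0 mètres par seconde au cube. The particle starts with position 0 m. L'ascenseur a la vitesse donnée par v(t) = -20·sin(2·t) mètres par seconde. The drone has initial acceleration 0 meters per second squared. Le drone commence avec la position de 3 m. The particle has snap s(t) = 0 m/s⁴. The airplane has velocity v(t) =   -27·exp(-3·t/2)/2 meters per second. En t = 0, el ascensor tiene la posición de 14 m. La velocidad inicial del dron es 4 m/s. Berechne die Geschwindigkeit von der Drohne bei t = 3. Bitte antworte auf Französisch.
Nous devons intégrer notre équation du snap s(t) = 0 3 fois. En intégrant le snap et en utilisant la condition initiale j(0) = 0, nous obtenons j(t) = 0. La primitive du jerk est l'accélération. En utilisant a(0) = 0, nous obtenons a(t) = 0. En prenant ∫a(t)dt et en appliquant v(0) = 4, nous trouvons v(t) = 4. Nous avons la vitesse v(t) = 4. En substituant t = 3: v(3) = 4.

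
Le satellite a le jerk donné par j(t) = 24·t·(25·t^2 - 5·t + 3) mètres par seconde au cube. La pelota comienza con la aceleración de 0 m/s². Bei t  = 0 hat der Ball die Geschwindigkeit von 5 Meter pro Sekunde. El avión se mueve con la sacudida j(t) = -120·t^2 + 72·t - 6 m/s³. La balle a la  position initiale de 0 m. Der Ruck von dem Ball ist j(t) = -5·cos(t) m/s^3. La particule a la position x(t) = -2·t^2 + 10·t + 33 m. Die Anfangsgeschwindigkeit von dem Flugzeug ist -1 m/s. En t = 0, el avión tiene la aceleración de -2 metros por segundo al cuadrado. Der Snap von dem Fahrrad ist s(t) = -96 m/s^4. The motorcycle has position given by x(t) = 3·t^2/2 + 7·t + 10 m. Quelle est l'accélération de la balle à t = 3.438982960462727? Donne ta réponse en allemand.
Wir müssen die Stammfunktion unserer Gleichung für den Ruck j(t) = -5·cos(t) 1-mal finden. Mit ∫j(t)dt und Anwendung von a(0) = 0, finden wir a(t) = -5·sin(t). Wir haben die Beschleunigung a(t) = -5·sin(t). Durch Einsetzen von t = 3.438982960462727: a(3.438982960462727) = 1.46513034051099.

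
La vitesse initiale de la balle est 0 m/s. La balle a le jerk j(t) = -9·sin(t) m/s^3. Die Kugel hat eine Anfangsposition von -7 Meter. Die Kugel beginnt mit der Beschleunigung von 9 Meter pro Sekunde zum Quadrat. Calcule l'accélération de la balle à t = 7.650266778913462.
Nous devons trouver l'intégrale de notre équation du jerk j(t) = -9·sin(t) 1 fois. En intégrant le jerk et en utilisant la condition initiale a(0) = 9, nous obtenons a(t) = 9·cos(t). De l'équation de l'accélération a(t) = 9·cos(t), nous substituons t = 7.650266778913462 pour obtenir a = 1.82077881188793.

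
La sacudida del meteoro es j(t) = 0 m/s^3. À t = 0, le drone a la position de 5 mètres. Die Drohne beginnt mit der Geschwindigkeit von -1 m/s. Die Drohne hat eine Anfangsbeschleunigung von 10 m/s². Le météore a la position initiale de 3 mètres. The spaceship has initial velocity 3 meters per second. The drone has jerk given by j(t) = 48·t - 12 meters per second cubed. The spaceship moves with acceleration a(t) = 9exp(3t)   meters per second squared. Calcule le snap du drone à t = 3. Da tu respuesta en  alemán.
Um dies zu lösen, müssen wir 1 Ableitung unserer Gleichung für den Ruck j(t) = 48·t - 12 nehmen. Mit d/dt von j(t) finden wir s(t) = 48. Mit s(t) = 48 und Einsetzen von t = 3, finden wir s = 48.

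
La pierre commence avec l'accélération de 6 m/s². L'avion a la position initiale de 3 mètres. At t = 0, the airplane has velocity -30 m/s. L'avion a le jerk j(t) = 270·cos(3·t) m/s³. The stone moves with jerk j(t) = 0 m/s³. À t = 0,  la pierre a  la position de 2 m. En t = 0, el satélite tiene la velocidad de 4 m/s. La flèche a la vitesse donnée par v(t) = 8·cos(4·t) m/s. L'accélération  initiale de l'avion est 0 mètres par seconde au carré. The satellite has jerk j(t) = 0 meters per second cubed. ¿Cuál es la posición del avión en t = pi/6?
Debemos encontrar la integral de nuestra ecuación de la sacudida j(t) = 270·cos(3·t) 3 veces. La integral de la sacudida, con a(0) = 0, da la aceleración: a(t) = 90·sin(3·t). Integrando la aceleración y usando la condición inicial v(0) = -30, obtenemos v(t) = -30·cos(3·t). La antiderivada de la velocidad es la posición. Usando x(0) = 3, obtenemos x(t) = 3 - 10·sin(3·t). Tenemos la posición x(t) = 3 - 10·sin(3·t). Sustituyendo t = pi/6: x(pi/6) = -7.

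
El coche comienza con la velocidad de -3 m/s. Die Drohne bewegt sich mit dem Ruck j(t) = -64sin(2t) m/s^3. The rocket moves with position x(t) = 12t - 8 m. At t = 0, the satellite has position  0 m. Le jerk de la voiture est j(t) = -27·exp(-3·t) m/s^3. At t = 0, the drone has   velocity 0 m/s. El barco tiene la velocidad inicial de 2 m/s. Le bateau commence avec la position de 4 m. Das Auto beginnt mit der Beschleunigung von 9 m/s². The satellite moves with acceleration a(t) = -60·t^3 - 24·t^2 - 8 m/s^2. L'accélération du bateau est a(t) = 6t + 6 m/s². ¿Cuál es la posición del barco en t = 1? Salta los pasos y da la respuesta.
La posición en t = 1 es x = 10.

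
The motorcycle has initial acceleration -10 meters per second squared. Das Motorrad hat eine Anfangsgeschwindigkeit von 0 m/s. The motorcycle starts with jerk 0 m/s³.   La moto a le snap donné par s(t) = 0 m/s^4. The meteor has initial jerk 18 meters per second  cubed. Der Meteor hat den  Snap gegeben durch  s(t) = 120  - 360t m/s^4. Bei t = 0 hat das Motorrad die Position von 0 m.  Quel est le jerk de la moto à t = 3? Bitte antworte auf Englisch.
We need to integrate our snap equation s(t) = 0 1 time. Integrating snap and using the initial condition j(0) = 0, we get j(t) = 0. Using j(t) = 0 and substituting t = 3, we find j = 0.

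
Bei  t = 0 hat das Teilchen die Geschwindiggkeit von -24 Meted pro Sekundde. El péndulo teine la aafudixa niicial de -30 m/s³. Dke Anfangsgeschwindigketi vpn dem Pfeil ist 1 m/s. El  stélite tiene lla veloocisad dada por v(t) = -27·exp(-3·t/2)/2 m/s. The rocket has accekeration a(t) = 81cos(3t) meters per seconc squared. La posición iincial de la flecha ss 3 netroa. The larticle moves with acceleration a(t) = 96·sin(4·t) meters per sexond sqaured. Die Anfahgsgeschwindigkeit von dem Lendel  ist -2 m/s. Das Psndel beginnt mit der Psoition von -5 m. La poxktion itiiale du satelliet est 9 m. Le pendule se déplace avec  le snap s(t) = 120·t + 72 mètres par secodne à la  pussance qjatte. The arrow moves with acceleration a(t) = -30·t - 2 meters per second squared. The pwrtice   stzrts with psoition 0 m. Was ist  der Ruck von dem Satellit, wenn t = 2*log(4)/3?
Wir müssen unsere Gleichung für die Geschwindigkeit v(t) = -27·exp(-3·t/2)/2 2-mal ableiten. Mit d/dt von v(t) finden wir a(t) = 81·exp(-3·t/2)/4. Mit d/dt von a(t) finden wir j(t) = -243·exp(-3·t/2)/8. Aus der Gleichung für den Ruck j(t) = -243·exp(-3·t/2)/8, setzen wir t = 2*log(4)/3 ein und erhalten j = -243/32.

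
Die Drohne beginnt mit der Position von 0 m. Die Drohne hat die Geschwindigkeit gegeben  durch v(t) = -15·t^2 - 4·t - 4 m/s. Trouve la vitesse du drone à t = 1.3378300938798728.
Nous avons la vitesse v(t) = -15·t^2 - 4·t - 4. En substituant t = 1.3378300938798728: v(1.3378300938798728) = -36.1981607768789.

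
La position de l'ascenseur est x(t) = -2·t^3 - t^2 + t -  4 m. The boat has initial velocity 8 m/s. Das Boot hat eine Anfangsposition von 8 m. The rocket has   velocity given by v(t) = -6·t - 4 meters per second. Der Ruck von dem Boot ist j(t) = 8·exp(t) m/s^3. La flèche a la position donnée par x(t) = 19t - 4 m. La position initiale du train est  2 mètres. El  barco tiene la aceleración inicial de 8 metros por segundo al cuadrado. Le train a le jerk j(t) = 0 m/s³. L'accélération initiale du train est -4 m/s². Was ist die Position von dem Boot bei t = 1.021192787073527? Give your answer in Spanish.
Debemos encontrar la integral de nuestra ecuación de la sacudida j(t) = 8·exp(t) 3 veces. La antiderivada de la sacudida, con a(0) = 8, da la aceleración: a(t) = 8·exp(t). Tomando ∫a(t)dt y aplicando v(0) = 8, encontramos v(t) = 8·exp(t). La integral de la velocidad es la posición. Usando x(0) = 8, obtenemos x(t) = 8·exp(t). Usando x(t) = 8·exp(t) y sustituyendo t = 1.021192787073527, encontramos x = 22.2120365470774.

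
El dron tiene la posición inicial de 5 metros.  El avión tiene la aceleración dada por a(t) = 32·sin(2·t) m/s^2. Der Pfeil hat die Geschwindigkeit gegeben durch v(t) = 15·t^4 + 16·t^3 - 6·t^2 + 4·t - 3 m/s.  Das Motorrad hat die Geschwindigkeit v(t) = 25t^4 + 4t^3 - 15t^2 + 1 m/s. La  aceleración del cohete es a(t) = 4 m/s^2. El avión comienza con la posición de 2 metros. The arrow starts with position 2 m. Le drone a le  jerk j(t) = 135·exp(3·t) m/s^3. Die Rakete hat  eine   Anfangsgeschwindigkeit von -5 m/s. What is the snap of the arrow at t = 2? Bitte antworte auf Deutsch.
Wir müssen unsere Gleichung für die Geschwindigkeit v(t) = 15·t^4 + 16·t^3 - 6·t^2 + 4·t - 3 3-mal ableiten. Die Ableitung von der Geschwindigkeit ergibt die Beschleunigung: a(t) = 60·t^3 + 48·t^2 - 12·t + 4. Die Ableitung von der Beschleunigung ergibt den Ruck: j(t) = 180·t^2 + 96·t - 12. Durch Ableiten von dem Ruck erhalten wir den Snap: s(t) = 360·t + 96. Wir haben den Snap s(t) = 360·t + 96. Durch Einsetzen von t = 2: s(2) = 816.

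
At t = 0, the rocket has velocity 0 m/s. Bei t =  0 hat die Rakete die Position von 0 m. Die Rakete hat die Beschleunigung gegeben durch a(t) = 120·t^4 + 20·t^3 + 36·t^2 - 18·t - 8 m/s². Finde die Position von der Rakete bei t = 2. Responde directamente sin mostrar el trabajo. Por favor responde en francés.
La position à t = 2 est x = 296.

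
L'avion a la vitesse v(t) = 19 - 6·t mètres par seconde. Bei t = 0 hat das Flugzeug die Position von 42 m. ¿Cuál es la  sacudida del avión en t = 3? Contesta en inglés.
To solve this, we need to take 2 derivatives of our velocity equation v(t) = 19 - 6·t. Taking d/dt of v(t), we find a(t) = -6. Differentiating acceleration, we get jerk: j(t) = 0. Using j(t) = 0 and substituting t = 3, we find j = 0.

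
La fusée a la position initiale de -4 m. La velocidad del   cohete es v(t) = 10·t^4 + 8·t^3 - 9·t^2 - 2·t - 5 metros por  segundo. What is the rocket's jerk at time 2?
Starting from velocity v(t) = 10·t^4 + 8·t^3 - 9·t^2 - 2·t - 5, we take 2 derivatives. The derivative of velocity gives acceleration: a(t) = 40·t^3 + 24·t^2 - 18·t - 2. The derivative of acceleration gives jerk: j(t) = 120·t^2 + 48·t - 18. Using j(t) = 120·t^2 + 48·t - 18 and substituting t = 2, we find j = 558.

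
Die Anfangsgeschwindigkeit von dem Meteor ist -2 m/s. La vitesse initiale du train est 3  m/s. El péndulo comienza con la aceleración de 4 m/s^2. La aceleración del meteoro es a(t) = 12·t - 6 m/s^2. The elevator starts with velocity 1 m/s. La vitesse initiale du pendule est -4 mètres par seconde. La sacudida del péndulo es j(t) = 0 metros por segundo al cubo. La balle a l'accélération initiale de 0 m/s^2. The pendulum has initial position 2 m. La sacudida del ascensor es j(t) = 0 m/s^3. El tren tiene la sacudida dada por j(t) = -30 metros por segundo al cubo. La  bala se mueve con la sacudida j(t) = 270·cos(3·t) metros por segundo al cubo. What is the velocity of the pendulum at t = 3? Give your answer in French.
Pour résoudre ceci, nous devons prendre 2 primitives de notre équation du jerk j(t) = 0. L'intégrale du jerk, avec a(0) = 4, donne l'accélération: a(t) = 4. L'intégrale de l'accélération, avec v(0) = -4, donne la vitesse: v(t) = 4·t - 4. Nous avons la vitesse v(t) = 4·t - 4. En substituant t = 3: v(3) = 8.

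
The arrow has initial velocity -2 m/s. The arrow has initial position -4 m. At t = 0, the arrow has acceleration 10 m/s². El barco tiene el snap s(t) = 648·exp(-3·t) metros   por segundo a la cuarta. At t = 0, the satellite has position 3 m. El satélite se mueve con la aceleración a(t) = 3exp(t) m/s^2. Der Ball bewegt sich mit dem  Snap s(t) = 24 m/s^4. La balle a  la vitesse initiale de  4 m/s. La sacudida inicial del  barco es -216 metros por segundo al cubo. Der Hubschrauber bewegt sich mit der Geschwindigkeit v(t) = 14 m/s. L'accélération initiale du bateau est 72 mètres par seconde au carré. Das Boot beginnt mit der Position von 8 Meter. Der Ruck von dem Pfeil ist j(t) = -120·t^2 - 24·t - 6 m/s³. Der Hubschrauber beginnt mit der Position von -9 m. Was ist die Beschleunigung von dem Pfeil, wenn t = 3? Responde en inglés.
Starting from jerk j(t) = -120·t^2 - 24·t - 6, we take 1 antiderivative. The integral of jerk is acceleration. Using a(0) = 10, we get a(t) = -40·t^3 - 12·t^2 - 6·t + 10. We have acceleration a(t) = -40·t^3 - 12·t^2 - 6·t + 10. Substituting t = 3: a(3) = -1196.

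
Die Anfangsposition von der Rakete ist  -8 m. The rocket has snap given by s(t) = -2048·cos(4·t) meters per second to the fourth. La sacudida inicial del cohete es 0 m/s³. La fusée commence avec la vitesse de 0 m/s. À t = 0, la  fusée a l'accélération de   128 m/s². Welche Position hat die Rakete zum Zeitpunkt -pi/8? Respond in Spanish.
Partiendo del snap s(t) = -2048·cos(4·t), tomamos 4 antiderivadas. La antiderivada del snap es la sacudida. Usando j(0) = 0, obtenemos j(t) = -512·sin(4·t). Integrando la sacudida y usando la condición inicial a(0) = 128, obtenemos a(t) = 128·cos(4·t). La integral de la aceleración, con v(0) = 0, da la velocidad: v(t) = 32·sin(4·t). Tomando ∫v(t)dt y aplicando x(0) = -8, encontramos x(t) = -8·cos(4·t). Usando x(t) = -8·cos(4·t) y sustituyendo t = -pi/8, encontramos x = 0.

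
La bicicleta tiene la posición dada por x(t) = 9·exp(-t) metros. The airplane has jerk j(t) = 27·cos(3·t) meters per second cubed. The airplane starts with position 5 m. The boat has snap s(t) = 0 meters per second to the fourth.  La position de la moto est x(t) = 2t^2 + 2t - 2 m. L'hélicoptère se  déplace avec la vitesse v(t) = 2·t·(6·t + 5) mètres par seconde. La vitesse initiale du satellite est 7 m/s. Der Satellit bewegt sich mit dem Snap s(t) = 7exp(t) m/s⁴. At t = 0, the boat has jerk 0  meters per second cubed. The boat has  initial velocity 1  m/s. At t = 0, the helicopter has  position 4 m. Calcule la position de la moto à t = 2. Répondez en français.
En utilisant x(t) = 2·t^2 + 2·t - 2 et en substituant t = 2, nous trouvons x = 10.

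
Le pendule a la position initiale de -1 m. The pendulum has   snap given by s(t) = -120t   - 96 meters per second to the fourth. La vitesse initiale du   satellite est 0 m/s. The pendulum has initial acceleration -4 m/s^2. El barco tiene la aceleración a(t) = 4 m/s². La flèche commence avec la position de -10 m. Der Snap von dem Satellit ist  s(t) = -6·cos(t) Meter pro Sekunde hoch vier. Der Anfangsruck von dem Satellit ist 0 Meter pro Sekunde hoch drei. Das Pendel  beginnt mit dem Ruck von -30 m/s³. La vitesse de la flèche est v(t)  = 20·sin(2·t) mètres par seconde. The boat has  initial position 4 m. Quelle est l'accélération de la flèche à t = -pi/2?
Pour résoudre ceci, nous devons prendre 1 dérivée de notre équation de la vitesse v(t) = 20·sin(2·t). En dérivant la vitesse, nous obtenons l'accélération: a(t) = 40·cos(2·t). Nous avons l'accélération a(t) = 40·cos(2·t). En substituant t = -pi/2: a(-pi/2) = -40.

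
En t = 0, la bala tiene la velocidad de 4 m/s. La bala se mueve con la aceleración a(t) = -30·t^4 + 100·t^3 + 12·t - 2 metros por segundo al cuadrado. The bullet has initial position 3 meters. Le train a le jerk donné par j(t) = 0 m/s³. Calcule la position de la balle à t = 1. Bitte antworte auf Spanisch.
Debemos encontrar la integral de nuestra ecuación de la aceleración a(t) = -30·t^4 + 100·t^3 + 12·t - 2 2 veces. Tomando ∫a(t)dt y aplicando v(0) = 4, encontramos v(t) = -6·t^5 + 25·t^4 + 6·t^2 - 2·t + 4. La antiderivada de la velocidad, con x(0) = 3, da la posición: x(t) = -t^6 + 5·t^5 + 2·t^3 - t^2 + 4·t + 3. Usando x(t) = -t^6 + 5·t^5 + 2·t^3 - t^2 + 4·t + 3 y sustituyendo t = 1, encontramos x = 12.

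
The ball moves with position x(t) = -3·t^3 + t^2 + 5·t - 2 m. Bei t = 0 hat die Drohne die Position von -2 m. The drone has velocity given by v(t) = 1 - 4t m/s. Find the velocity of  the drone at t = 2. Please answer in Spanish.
Usando v(t) = 1 - 4·t y sustituyendo t = 2, encontramos v = -7.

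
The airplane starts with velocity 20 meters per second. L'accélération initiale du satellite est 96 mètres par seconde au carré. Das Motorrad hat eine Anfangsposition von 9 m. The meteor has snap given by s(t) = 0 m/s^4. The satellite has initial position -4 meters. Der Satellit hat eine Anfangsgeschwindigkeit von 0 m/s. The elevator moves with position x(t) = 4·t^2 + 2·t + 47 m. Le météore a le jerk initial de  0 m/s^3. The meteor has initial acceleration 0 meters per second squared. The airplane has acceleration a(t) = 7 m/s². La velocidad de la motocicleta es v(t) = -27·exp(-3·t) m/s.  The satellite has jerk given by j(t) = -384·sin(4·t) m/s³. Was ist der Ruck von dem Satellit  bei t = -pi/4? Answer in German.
Aus der Gleichung für den Ruck j(t) = -384·sin(4·t), setzen wir t = -pi/4 ein und erhalten j = 0.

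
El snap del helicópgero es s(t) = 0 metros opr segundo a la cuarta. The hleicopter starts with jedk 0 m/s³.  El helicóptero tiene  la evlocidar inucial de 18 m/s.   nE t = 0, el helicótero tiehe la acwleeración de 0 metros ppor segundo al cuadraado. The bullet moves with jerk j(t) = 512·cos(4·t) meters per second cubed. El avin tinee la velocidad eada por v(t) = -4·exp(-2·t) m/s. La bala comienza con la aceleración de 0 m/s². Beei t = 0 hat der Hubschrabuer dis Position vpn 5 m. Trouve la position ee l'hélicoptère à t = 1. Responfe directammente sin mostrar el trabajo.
La réponse est 23.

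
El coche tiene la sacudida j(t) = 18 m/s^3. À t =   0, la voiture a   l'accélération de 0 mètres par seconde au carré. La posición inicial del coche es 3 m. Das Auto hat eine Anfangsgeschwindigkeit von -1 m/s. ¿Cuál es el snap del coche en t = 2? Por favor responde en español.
Para resolver esto, necesitamos tomar 1 derivada de nuestra ecuación de la sacudida j(t) = 18. La derivada de la sacudida da el snap: s(t) = 0. De la ecuación del snap s(t) = 0, sustituimos t = 2 para obtener s = 0.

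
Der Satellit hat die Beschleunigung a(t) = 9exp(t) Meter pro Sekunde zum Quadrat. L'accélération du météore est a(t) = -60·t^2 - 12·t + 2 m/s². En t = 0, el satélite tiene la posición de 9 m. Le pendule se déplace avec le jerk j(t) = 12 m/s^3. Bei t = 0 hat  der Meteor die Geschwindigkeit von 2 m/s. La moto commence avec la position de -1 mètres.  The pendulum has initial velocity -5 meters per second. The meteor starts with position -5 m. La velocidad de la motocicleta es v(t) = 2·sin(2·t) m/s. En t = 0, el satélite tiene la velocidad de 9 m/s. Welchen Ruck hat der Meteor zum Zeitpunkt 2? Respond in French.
En partant de l'accélération a(t) = -60·t^2 - 12·t + 2, nous prenons 1 dérivée. En prenant d/dt de a(t), nous trouvons j(t) = -120·t - 12. En utilisant j(t) = -120·t - 12 et en substituant t = 2, nous trouvons j = -252.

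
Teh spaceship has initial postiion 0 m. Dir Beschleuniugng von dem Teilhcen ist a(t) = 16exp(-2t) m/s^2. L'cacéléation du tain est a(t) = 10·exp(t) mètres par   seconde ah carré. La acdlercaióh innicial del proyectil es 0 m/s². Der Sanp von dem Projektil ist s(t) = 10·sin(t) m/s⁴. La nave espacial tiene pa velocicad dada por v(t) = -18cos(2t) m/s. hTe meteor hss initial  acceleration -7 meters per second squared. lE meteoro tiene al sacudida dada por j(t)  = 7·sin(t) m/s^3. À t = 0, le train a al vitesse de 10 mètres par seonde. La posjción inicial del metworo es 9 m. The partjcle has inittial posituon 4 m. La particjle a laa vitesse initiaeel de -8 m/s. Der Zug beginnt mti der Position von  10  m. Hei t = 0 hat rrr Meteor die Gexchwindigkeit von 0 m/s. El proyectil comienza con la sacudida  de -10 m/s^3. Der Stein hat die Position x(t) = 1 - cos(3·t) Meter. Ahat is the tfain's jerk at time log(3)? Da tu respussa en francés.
En partant de l'accélération a(t) = 10·exp(t), nous prenons 1 dérivée. En prenant d/dt de a(t), nous trouvons j(t) = 10·exp(t). De l'équation du jerk j(t) = 10·exp(t), nous substituons t = log(3) pour obtenir j = 30.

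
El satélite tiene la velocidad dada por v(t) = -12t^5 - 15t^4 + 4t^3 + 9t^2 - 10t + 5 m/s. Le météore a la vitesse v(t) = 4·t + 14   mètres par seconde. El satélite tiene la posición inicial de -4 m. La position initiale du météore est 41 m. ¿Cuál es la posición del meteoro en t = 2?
Partiendo de la velocidad v(t) = 4·t + 14, tomamos 1 antiderivada. La antiderivada de la velocidad es la posición. Usando x(0) = 41, obtenemos x(t) = 2·t^2 + 14·t + 41. Usando x(t) = 2·t^2 + 14·t + 41 y sustituyendo t = 2, encontramos x = 77.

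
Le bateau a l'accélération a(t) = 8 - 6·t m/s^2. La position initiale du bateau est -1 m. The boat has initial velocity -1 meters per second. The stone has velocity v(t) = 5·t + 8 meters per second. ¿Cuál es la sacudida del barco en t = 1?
Para resolver esto, necesitamos tomar 1 derivada de nuestra ecuación de la aceleración a(t) = 8 - 6·t. La derivada de la aceleración da la sacudida: j(t) = -6. De la ecuación de la sacudida j(t) = -6, sustituimos t = 1 para obtener j = -6.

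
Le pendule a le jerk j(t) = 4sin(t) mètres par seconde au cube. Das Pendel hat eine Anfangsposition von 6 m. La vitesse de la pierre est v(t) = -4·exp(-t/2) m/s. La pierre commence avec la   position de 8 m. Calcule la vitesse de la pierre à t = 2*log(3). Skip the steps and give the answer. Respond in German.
v(2*log(3)) = -4/3.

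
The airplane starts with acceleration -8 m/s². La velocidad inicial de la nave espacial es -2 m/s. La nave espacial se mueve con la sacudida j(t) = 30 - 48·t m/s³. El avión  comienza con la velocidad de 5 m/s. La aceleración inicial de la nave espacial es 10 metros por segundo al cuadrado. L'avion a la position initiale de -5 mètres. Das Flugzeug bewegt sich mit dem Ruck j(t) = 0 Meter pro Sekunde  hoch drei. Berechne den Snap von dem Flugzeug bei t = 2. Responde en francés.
Pour résoudre ceci, nous devons prendre 1 dérivée de notre équation du jerk j(t) = 0. En prenant d/dt de j(t), nous trouvons s(t) = 0. De l'équation du snap s(t) = 0, nous substituons t = 2 pour obtenir s = 0.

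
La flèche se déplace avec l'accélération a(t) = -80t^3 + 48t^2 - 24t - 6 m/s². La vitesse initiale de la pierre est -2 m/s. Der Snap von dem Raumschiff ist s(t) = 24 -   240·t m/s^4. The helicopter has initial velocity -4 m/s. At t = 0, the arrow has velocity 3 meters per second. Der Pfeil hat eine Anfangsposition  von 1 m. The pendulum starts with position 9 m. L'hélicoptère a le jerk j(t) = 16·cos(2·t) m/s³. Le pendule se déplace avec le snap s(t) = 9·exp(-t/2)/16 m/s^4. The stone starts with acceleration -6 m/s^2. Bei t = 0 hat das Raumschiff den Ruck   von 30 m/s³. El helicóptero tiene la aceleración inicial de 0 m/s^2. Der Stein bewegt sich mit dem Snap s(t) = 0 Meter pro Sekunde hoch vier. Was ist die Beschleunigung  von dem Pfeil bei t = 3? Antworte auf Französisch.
Nous avons l'accélération a(t) = -80·t^3 + 48·t^2 - 24·t - 6. En substituant t = 3: a(3) = -1806.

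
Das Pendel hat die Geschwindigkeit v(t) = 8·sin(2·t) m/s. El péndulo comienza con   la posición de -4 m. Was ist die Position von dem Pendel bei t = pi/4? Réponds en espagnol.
Debemos encontrar la antiderivada de nuestra ecuación de la velocidad v(t) = 8·sin(2·t) 1 vez. La antiderivada de la velocidad es la posición. Usando x(0) = -4, obtenemos x(t) = -4·cos(2·t). De la ecuación de la posición x(t) = -4·cos(2·t), sustituimos t = pi/4 para obtener x = 0.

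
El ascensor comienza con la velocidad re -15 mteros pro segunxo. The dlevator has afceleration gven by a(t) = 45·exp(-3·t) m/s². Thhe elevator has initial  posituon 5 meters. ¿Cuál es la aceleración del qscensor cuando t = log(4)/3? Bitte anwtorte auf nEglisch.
From the given acceleration equation a(t) = 45·exp(-3·t), we substitute t = log(4)/3 to get a = 45/4.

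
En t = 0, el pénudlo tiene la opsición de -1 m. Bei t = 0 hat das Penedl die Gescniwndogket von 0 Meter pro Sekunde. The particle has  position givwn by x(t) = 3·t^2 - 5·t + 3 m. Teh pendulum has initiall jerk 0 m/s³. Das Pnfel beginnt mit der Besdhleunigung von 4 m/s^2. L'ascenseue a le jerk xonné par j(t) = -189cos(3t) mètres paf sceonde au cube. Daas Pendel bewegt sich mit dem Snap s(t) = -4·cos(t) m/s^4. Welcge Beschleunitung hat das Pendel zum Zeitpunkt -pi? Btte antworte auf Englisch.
Starting from snap s(t) = -4·cos(t), we take 2 antiderivatives. The integral of snap is jerk. Using j(0) = 0, we get j(t) = -4·sin(t). Integrating jerk and using the initial condition a(0) = 4, we get a(t) = 4·cos(t). From the given acceleration equation a(t) = 4·cos(t), we substitute t = -pi to get a = -4.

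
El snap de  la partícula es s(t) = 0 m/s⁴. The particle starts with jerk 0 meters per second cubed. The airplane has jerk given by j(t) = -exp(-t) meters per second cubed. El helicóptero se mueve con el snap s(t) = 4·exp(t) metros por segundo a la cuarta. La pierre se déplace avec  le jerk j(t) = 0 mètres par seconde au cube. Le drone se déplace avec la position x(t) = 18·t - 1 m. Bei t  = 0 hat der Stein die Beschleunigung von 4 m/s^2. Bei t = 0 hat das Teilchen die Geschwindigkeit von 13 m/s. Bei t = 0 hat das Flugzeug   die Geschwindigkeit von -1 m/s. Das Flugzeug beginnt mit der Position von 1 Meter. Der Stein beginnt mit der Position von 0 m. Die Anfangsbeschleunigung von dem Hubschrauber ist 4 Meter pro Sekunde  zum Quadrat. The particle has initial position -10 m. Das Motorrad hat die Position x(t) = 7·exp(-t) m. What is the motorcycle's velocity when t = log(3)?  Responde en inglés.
We must differentiate our position equation x(t) = 7·exp(-t) 1 time. Taking d/dt of x(t), we find v(t) = -7·exp(-t). We have velocity v(t) = -7·exp(-t). Substituting t = log(3): v(log(3)) = -7/3.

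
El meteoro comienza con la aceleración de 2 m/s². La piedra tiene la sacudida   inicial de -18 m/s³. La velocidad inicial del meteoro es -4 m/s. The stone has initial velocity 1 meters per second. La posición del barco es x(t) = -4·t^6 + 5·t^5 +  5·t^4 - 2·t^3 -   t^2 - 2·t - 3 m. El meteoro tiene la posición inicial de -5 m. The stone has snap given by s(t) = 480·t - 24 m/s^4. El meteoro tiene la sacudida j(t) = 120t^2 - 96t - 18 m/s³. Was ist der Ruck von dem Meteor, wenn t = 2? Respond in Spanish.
De la ecuación de la sacudida j(t) = 120·t^2 - 96·t - 18, sustituimos t = 2 para obtener j = 270.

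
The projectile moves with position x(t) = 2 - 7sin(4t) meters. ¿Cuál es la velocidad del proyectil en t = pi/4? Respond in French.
Nous devons dériver notre équation de la position x(t) = 2 - 7·sin(4·t) 1 fois. En prenant d/dt de x(t), nous trouvons v(t) = -28·cos(4·t). En utilisant v(t) = -28·cos(4·t) et en substituant t = pi/4, nous trouvons v = 28.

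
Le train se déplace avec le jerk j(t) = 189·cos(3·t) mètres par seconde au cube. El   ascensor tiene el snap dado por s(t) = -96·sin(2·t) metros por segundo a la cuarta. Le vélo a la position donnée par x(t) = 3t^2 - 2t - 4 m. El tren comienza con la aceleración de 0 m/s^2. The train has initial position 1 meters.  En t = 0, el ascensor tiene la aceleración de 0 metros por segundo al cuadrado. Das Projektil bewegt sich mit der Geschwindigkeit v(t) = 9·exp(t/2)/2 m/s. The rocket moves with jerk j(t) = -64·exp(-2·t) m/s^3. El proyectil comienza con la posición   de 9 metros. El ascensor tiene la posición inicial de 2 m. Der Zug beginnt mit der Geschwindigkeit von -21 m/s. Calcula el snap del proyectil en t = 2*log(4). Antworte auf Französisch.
Pour résoudre ceci, nous devons prendre 3 dérivées de notre équation de la vitesse v(t) = 9·exp(t/2)/2. La dérivée de la vitesse donne l'accélération: a(t) = 9·exp(t/2)/4. En dérivant l'accélération, nous obtenons le jerk: j(t) = 9·exp(t/2)/8. La dérivée du jerk donne le snap: s(t) = 9·exp(t/2)/16. Nous avons le snap s(t) = 9·exp(t/2)/16. En substituant t = 2*log(4): s(2*log(4)) = 9/4.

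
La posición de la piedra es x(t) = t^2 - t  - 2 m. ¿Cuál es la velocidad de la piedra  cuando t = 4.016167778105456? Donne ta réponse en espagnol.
Partiendo de la posición x(t) = t^2 - t - 2, tomamos 1 derivada. Tomando d/dt de x(t), encontramos v(t) = 2·t - 1. Tenemos la velocidad v(t) = 2·t - 1. Sustituyendo t = 4.016167778105456: v(4.016167778105456) = 7.03233555621091.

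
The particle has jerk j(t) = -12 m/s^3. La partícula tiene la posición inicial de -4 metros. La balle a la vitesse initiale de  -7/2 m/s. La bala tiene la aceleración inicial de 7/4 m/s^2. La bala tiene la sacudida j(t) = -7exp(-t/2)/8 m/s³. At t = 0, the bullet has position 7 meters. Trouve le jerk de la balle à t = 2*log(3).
Nous avons le jerk j(t) = -7·exp(-t/2)/8. En substituant t = 2*log(3): j(2*log(3)) = -7/24.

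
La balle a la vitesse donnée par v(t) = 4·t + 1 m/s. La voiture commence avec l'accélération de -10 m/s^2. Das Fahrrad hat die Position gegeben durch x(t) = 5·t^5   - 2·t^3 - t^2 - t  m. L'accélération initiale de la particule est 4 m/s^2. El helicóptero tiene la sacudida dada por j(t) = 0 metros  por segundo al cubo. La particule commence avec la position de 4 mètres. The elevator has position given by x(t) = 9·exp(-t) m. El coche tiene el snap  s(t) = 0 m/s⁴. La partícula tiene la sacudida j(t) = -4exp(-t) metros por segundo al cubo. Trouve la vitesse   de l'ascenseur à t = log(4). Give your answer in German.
Ausgehend von der Position x(t) = 9·exp(-t), nehmen wir 1 Ableitung. Mit d/dt von x(t) finden wir v(t) = -9·exp(-t). Mit v(t) = -9·exp(-t) und Einsetzen von t = log(4), finden wir v = -9/4.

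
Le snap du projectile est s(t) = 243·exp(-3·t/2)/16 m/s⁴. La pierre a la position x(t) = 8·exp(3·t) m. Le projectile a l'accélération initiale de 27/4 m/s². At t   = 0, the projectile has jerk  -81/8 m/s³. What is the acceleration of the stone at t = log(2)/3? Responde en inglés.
Starting from position x(t) = 8·exp(3·t), we take 2 derivatives. Taking d/dt of x(t), we find v(t) = 24·exp(3·t). Differentiating velocity, we get acceleration: a(t) = 72·exp(3·t). Using a(t) = 72·exp(3·t) and substituting t = log(2)/3, we find a = 144.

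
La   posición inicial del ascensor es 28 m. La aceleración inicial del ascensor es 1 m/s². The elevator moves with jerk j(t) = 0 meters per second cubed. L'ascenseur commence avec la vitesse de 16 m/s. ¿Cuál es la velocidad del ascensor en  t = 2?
Debemos encontrar la integral de nuestra ecuación de la sacudida j(t) = 0 2 veces. Tomando ∫j(t)dt y aplicando a(0) = 1, encontramos a(t) = 1. La integral de la aceleración, con v(0) = 16, da la velocidad: v(t) = t + 16. Usando v(t) = t + 16 y sustituyendo t = 2, encontramos v = 18.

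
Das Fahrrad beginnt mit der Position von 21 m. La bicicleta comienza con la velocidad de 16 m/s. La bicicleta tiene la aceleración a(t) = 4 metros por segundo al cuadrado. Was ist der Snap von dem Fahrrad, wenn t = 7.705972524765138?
Ausgehend von der Beschleunigung a(t) = 4, nehmen wir 2 Ableitungen. Die Ableitung von der Beschleunigung ergibt den Ruck: j(t) = 0. Durch Ableiten von dem Ruck erhalten wir den Snap: s(t) = 0. Mit s(t) = 0 und Einsetzen von t = 7.705972524765138, finden wir s = 0.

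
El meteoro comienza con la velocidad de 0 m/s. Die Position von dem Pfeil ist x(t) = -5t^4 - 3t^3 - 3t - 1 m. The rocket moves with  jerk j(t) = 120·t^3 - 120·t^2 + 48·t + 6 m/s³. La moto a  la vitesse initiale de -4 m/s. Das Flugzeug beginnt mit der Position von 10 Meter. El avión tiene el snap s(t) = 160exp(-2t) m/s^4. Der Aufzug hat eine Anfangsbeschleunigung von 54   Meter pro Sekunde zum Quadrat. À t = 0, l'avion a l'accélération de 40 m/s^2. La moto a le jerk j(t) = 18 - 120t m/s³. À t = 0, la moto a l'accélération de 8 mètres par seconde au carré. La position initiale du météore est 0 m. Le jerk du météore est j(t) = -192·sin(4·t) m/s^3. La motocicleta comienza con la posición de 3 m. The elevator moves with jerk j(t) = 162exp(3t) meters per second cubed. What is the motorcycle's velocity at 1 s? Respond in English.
We must find the antiderivative of our jerk equation j(t) = 18 - 120·t 2 times. Integrating jerk and using the initial condition a(0) = 8, we get a(t) = -60·t^2 + 18·t + 8. The antiderivative of acceleration is velocity. Using v(0) = -4, we get v(t) = -20·t^3 + 9·t^2 + 8·t - 4. Using v(t) = -20·t^3 + 9·t^2 + 8·t - 4 and substituting t = 1, we find v = -7.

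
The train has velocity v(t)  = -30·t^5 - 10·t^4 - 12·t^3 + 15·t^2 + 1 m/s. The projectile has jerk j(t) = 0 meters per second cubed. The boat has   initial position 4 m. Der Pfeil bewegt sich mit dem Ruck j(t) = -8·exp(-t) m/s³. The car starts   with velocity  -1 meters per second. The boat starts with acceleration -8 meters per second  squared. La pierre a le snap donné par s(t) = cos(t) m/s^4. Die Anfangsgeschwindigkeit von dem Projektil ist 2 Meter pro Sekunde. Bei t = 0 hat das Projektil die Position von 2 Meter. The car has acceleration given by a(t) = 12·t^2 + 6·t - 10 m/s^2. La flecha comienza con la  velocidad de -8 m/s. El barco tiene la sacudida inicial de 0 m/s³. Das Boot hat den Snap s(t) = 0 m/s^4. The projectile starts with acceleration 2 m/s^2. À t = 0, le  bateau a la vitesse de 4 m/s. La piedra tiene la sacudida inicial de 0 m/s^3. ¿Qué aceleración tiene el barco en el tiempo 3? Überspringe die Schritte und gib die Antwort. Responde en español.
En t = 3, a = -8.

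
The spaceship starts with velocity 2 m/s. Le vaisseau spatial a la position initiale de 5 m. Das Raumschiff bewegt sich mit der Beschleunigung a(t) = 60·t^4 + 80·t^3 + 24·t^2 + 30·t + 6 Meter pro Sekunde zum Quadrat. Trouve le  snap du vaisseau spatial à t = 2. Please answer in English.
Starting from acceleration a(t) = 60·t^4 + 80·t^3 + 24·t^2 + 30·t + 6, we take 2 derivatives. Differentiating acceleration, we get jerk: j(t) = 240·t^3 + 240·t^2 + 48·t + 30. Differentiating jerk, we get snap: s(t) = 720·t^2 + 480·t + 48. From the given snap equation s(t) = 720·t^2 + 480·t + 48, we substitute t = 2 to get s = 3888.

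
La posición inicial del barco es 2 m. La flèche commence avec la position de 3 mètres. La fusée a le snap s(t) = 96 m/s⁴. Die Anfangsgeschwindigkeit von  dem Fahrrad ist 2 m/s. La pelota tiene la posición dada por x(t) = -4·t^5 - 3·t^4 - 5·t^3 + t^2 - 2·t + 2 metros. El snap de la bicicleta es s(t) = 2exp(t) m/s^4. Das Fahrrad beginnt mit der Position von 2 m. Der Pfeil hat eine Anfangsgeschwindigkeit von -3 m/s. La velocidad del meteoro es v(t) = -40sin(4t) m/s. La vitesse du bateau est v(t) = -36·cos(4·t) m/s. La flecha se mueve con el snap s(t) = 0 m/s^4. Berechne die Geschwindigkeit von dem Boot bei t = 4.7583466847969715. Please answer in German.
Mit v(t) = -36·cos(4·t) und Einsetzen von t = 4.7583466847969715, finden wir v = -35.3934232484794.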